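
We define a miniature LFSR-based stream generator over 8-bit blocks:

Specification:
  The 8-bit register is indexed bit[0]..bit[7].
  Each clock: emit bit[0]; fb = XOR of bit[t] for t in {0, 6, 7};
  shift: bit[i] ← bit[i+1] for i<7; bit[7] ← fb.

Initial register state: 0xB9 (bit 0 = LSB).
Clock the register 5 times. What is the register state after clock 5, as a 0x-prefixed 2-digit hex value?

0xF5

reg_0 = 0xB9
clock 1: out=1, reg = 0x5C
clock 2: out=0, reg = 0xAE
clock 3: out=0, reg = 0xD7
clock 4: out=1, reg = 0xEB
clock 5: out=1, reg = 0xF5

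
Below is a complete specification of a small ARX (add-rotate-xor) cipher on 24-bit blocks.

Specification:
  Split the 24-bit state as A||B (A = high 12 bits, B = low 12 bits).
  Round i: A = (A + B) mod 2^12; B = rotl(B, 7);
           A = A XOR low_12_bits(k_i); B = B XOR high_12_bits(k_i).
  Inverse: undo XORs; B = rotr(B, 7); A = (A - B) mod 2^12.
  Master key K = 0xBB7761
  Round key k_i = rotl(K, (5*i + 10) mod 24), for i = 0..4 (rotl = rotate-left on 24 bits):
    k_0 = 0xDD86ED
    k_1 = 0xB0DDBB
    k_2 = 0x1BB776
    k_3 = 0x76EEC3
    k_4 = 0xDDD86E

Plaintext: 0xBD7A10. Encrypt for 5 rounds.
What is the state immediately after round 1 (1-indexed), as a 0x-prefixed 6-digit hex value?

s_0 = plaintext = 0xBD7A10
s_1 = Round(s_0, k_0) = 0x30A588
s_2 = Round(s_1, k_1) = 0x529F21
s_3 = Round(s_2, k_2) = 0x33C142
s_4 = Round(s_3, k_3) = 0xABD664
s_5 = Round(s_4, k_4) = 0x94FFEE

0x30A588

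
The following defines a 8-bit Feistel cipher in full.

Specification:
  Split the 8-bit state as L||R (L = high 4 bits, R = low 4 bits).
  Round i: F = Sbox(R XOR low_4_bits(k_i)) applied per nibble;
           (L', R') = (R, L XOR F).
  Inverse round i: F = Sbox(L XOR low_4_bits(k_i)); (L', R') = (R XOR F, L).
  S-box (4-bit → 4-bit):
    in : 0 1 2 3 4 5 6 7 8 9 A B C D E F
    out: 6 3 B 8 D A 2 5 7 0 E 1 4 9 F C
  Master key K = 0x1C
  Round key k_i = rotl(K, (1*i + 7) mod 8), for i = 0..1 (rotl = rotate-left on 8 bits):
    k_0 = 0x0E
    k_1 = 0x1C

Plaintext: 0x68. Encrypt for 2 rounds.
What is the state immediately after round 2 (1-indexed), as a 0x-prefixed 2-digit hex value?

0x4F

s_0 = plaintext = 0x68
s_1 = Round(s_0, k_0) = 0x84
s_2 = Round(s_1, k_1) = 0x4F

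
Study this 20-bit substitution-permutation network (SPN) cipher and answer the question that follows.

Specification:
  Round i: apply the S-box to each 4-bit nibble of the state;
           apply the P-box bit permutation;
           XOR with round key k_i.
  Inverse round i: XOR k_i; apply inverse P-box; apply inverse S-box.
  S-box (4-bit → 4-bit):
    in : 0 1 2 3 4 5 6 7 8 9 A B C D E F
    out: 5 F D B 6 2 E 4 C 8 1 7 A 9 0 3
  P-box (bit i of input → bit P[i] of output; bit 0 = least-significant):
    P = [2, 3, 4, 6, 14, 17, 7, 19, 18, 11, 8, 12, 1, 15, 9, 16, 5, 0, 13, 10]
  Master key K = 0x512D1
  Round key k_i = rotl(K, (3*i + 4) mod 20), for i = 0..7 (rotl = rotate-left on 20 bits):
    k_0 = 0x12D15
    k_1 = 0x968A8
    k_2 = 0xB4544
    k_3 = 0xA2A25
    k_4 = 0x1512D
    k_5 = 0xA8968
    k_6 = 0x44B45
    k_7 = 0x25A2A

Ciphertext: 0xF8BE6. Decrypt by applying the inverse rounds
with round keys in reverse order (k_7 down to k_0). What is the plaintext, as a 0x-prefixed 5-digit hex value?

0xE31CE

s_0 = ciphertext = 0xF8BE6
s_1 = InvRound(s_0, k_7) = 0xEC223
s_2 = InvRound(s_1, k_6) = 0xAF4CD
s_3 = InvRound(s_2, k_5) = 0x1E60A
s_4 = InvRound(s_3, k_4) = 0x1B8EA
s_5 = InvRound(s_4, k_3) = 0x51963
s_6 = InvRound(s_5, k_2) = 0x3A33A
s_7 = InvRound(s_6, k_1) = 0xEB417
s_8 = InvRound(s_7, k_0) = 0xE31CE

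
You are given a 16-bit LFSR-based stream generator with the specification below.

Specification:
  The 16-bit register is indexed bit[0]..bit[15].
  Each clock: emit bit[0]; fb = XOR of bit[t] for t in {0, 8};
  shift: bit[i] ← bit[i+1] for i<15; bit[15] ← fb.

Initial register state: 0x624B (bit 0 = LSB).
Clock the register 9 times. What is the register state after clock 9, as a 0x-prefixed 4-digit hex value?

0x94B1

reg_0 = 0x624B
clock 1: out=1, reg = 0xB125
clock 2: out=1, reg = 0x5892
clock 3: out=0, reg = 0x2C49
clock 4: out=1, reg = 0x9624
clock 5: out=0, reg = 0x4B12
clock 6: out=0, reg = 0xA589
clock 7: out=1, reg = 0x52C4
clock 8: out=0, reg = 0x2962
clock 9: out=0, reg = 0x94B1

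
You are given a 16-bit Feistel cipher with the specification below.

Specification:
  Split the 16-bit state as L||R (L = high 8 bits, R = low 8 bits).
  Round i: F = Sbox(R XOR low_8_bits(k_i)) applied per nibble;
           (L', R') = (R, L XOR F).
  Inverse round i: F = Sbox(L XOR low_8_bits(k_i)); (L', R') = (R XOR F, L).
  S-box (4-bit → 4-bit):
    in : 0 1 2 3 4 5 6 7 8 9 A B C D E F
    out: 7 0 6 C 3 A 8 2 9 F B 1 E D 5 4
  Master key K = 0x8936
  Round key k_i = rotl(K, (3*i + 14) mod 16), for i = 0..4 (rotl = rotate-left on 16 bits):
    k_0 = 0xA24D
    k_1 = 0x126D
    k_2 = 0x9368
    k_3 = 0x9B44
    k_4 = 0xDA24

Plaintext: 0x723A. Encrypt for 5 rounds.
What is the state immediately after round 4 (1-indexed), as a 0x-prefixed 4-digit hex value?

0xA4A0

s_0 = plaintext = 0x723A
s_1 = Round(s_0, k_0) = 0x3A50
s_2 = Round(s_1, k_1) = 0x50F7
s_3 = Round(s_2, k_2) = 0xF7A4
s_4 = Round(s_3, k_3) = 0xA4A0
s_5 = Round(s_4, k_4) = 0xA037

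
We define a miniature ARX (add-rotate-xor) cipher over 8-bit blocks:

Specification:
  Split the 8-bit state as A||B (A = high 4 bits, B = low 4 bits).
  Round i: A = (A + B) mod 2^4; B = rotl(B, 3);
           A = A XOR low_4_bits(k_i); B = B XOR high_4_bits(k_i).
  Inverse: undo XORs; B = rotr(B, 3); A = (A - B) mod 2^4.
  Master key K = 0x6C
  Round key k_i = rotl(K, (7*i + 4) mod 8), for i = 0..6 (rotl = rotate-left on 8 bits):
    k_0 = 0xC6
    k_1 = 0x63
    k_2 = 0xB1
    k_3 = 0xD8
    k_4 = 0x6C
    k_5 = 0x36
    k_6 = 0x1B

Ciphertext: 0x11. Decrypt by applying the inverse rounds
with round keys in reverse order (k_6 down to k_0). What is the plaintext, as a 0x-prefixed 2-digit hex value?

0xF0

s_0 = ciphertext = 0x11
s_1 = InvRound(s_0, k_6) = 0xA0
s_2 = InvRound(s_1, k_5) = 0x66
s_3 = InvRound(s_2, k_4) = 0xA0
s_4 = InvRound(s_3, k_3) = 0x7B
s_5 = InvRound(s_4, k_2) = 0x60
s_6 = InvRound(s_5, k_1) = 0x9C
s_7 = InvRound(s_6, k_0) = 0xF0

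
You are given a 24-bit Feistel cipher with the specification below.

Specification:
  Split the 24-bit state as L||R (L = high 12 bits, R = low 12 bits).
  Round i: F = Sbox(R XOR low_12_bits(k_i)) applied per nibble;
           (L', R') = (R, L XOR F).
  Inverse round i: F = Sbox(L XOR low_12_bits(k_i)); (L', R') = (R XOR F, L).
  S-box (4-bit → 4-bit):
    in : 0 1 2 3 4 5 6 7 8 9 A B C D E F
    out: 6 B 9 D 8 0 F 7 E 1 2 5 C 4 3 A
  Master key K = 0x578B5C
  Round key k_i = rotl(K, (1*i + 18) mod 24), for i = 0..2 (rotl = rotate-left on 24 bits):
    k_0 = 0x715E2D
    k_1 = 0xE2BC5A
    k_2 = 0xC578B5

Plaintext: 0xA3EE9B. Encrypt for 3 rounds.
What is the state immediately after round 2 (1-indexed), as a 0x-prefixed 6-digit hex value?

0xC6184E

s_0 = plaintext = 0xA3EE9B
s_1 = Round(s_0, k_0) = 0xE9BC61
s_2 = Round(s_1, k_1) = 0xC6184E
s_3 = Round(s_2, k_2) = 0x84EAC4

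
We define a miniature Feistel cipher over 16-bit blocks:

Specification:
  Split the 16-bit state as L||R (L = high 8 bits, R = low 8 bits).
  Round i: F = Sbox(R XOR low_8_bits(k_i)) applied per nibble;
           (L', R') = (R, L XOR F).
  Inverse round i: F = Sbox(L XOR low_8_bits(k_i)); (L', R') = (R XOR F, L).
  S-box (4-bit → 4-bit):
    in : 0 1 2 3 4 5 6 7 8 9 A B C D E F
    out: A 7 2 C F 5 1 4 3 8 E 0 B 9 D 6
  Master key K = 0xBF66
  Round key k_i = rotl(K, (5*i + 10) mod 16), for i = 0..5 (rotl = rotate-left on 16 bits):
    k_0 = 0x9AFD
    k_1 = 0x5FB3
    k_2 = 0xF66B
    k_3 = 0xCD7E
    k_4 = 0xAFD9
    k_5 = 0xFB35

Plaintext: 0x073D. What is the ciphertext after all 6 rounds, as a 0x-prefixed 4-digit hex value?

s_0 = plaintext = 0x073D
s_1 = Round(s_0, k_0) = 0x3DBD
s_2 = Round(s_1, k_1) = 0xBD90
s_3 = Round(s_2, k_2) = 0x90DD
s_4 = Round(s_3, k_3) = 0xDD7C
s_5 = Round(s_4, k_4) = 0x7C38
s_6 = Round(s_5, k_5) = 0x38D5

0x38D5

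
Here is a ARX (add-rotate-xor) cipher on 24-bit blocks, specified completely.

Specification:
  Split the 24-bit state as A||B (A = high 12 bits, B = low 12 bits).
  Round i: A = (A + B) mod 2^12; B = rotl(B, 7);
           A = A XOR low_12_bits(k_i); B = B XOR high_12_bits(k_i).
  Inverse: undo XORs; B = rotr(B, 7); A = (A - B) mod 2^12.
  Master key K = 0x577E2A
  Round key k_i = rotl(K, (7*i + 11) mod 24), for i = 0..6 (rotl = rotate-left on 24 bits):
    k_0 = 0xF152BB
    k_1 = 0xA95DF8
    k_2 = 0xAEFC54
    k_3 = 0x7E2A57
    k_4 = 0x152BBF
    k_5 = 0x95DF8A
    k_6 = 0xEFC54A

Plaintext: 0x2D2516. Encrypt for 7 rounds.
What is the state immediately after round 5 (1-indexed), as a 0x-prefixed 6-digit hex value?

0xB1A355

s_0 = plaintext = 0x2D2516
s_1 = Round(s_0, k_0) = 0x55343D
s_2 = Round(s_1, k_1) = 0x468434
s_3 = Round(s_2, k_2) = 0x4C80CE
s_4 = Round(s_3, k_3) = 0xFC10E4
s_5 = Round(s_4, k_4) = 0xB1A355
s_6 = Round(s_5, k_5) = 0x1E53C7
s_7 = Round(s_6, k_6) = 0x0E6D62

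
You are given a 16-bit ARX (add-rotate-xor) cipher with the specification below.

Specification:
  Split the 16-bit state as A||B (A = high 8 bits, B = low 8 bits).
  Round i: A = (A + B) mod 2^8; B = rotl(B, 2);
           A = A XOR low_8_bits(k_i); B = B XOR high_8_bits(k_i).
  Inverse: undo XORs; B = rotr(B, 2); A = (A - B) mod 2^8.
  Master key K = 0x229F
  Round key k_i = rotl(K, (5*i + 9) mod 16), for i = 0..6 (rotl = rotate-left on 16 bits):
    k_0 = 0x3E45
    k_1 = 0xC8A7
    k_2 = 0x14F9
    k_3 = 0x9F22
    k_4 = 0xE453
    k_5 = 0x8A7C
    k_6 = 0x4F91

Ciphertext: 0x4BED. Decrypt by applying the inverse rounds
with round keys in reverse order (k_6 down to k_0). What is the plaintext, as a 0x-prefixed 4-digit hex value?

0xA9D7

s_0 = ciphertext = 0x4BED
s_1 = InvRound(s_0, k_6) = 0x32A8
s_2 = InvRound(s_1, k_5) = 0xC688
s_3 = InvRound(s_2, k_4) = 0x7A1B
s_4 = InvRound(s_3, k_3) = 0x3721
s_5 = InvRound(s_4, k_2) = 0x814D
s_6 = InvRound(s_5, k_1) = 0xC561
s_7 = InvRound(s_6, k_0) = 0xA9D7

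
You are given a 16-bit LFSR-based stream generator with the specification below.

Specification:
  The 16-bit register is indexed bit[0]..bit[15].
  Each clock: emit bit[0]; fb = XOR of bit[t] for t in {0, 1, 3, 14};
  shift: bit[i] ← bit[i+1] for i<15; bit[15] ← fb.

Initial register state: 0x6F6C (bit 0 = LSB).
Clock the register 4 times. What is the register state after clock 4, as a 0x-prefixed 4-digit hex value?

0xE6F6

reg_0 = 0x6F6C
clock 1: out=0, reg = 0x37B6
clock 2: out=0, reg = 0x9BDB
clock 3: out=1, reg = 0xCDED
clock 4: out=1, reg = 0xE6F6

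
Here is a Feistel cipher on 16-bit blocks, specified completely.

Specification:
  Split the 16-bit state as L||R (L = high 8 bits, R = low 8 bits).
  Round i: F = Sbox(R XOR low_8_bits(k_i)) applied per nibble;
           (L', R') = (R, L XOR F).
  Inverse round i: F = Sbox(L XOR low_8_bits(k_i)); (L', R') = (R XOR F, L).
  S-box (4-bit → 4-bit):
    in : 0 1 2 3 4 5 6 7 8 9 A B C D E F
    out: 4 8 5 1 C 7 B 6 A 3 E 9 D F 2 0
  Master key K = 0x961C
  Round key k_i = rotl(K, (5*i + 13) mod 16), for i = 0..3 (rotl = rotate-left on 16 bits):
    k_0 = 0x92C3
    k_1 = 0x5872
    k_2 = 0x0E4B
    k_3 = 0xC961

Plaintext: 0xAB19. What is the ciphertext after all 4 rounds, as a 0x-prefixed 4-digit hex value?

0x1925

s_0 = plaintext = 0xAB19
s_1 = Round(s_0, k_0) = 0x1955
s_2 = Round(s_1, k_1) = 0x554F
s_3 = Round(s_2, k_2) = 0x4F19
s_4 = Round(s_3, k_3) = 0x1925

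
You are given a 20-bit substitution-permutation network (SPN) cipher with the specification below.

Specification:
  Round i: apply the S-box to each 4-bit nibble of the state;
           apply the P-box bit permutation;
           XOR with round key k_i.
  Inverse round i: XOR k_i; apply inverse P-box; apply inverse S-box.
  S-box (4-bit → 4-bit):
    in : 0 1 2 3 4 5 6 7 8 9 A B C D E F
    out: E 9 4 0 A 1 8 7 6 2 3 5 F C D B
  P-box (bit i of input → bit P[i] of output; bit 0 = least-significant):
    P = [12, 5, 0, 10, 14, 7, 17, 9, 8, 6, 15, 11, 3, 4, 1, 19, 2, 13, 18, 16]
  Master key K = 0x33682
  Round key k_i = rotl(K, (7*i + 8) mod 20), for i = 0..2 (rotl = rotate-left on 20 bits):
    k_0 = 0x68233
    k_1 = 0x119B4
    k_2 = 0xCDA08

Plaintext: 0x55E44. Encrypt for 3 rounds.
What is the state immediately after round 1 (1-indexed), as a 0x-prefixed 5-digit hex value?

0x60D9F

s_0 = plaintext = 0x55E44
s_1 = Round(s_0, k_0) = 0x60D9F
s_2 = Round(s_1, k_1) = 0x88506
s_3 = Round(s_2, k_2) = 0xAFD9A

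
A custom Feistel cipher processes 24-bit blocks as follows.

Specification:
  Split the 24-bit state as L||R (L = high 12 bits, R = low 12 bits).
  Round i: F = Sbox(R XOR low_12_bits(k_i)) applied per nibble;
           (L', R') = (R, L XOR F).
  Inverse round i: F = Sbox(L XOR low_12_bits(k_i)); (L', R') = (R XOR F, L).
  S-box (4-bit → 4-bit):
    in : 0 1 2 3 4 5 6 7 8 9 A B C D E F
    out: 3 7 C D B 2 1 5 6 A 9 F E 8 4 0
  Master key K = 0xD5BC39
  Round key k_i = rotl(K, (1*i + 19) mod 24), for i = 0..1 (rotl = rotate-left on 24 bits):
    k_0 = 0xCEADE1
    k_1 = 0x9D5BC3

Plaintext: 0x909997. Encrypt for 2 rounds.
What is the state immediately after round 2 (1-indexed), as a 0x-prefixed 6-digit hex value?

0x258338

s_0 = plaintext = 0x909997
s_1 = Round(s_0, k_0) = 0x997258
s_2 = Round(s_1, k_1) = 0x258338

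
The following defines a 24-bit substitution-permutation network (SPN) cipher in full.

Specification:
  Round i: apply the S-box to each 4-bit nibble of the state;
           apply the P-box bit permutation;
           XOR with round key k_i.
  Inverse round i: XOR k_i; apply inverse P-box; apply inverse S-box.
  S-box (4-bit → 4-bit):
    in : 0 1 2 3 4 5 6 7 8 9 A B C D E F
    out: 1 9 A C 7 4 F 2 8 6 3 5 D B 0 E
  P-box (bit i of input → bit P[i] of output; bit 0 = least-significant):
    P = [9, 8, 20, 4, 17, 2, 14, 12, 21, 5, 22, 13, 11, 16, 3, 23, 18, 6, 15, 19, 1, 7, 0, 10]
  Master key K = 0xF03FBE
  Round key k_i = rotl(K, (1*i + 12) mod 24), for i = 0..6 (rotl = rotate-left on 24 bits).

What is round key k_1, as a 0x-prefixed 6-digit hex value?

K = 0xF03FBE
k_0 = rotl(K, (1*0+12) mod 24) = rotl(K, 12) = 0xFBEF03
k_1 = rotl(K, (1*1+12) mod 24) = rotl(K, 13) = 0xF7DE07

0xF7DE07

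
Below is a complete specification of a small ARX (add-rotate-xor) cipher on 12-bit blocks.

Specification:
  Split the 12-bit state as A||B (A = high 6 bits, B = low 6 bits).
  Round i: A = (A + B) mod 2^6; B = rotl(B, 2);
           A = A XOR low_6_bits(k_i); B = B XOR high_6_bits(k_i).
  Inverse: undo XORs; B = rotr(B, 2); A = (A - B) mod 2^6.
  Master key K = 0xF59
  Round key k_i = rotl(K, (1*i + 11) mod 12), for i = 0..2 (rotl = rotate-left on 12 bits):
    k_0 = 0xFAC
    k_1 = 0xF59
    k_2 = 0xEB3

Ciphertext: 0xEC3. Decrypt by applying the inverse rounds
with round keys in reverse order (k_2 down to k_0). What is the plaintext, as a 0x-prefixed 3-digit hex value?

s_0 = ciphertext = 0xEC3
s_1 = InvRound(s_0, k_2) = 0xA9E
s_2 = InvRound(s_1, k_1) = 0xEF8
s_3 = InvRound(s_2, k_0) = 0xDA1

0xDA1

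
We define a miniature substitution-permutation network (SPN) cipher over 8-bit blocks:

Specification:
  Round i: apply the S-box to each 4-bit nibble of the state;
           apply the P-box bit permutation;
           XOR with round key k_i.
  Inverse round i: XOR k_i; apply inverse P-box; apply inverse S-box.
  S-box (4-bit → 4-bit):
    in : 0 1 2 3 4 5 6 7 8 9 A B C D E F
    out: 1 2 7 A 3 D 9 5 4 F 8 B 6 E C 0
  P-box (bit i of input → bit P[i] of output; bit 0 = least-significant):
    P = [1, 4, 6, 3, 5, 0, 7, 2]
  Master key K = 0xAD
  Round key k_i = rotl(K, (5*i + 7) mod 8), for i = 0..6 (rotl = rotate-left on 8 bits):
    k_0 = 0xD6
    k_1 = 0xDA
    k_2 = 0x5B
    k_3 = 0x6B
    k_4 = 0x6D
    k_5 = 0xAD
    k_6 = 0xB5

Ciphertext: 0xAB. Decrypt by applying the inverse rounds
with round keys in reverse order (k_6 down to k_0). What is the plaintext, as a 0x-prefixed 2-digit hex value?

s_0 = ciphertext = 0xAB
s_1 = InvRound(s_0, k_6) = 0xAB
s_2 = InvRound(s_1, k_5) = 0xA0
s_3 = InvRound(s_2, k_4) = 0xDE
s_4 = InvRound(s_3, k_3) = 0x91
s_5 = InvRound(s_4, k_2) = 0x85
s_6 = InvRound(s_5, k_1) = 0x39
s_7 = InvRound(s_6, k_0) = 0x95

0x95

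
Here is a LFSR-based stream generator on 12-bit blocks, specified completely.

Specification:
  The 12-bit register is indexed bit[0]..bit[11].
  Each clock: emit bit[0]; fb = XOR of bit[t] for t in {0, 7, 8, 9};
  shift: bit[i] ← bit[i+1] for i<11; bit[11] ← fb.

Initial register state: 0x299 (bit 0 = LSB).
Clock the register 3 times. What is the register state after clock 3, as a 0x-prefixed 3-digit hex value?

reg_0 = 0x299
clock 1: out=1, reg = 0x94C
clock 2: out=0, reg = 0xCA6
clock 3: out=0, reg = 0xE53

0xE53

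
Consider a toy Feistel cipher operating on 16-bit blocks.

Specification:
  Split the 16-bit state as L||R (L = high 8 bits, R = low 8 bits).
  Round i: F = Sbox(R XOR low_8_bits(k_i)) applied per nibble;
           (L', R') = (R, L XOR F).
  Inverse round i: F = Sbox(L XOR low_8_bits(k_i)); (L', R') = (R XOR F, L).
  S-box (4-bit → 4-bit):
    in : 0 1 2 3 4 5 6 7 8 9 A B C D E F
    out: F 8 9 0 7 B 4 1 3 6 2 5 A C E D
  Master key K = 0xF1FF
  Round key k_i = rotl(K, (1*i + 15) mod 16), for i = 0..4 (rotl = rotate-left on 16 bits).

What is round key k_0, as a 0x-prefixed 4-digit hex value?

K = 0xF1FF
k_0 = rotl(K, (1*0+15) mod 16) = rotl(K, 15) = 0xF8FF

0xF8FF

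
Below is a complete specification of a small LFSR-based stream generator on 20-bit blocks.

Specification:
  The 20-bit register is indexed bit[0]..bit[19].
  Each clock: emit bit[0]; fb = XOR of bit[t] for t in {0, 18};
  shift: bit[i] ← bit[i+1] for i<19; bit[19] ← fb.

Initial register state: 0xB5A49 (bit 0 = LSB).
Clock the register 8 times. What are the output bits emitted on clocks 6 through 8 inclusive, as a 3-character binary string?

reg_0 = 0xB5A49
clock 1: out=1, reg = 0xDAD24
clock 2: out=0, reg = 0xED692
clock 3: out=0, reg = 0xF6B49
clock 4: out=1, reg = 0x7B5A4
clock 5: out=0, reg = 0xBDAD2
clock 6: out=0, reg = 0x5ED69
clock 7: out=1, reg = 0x2F6B4
clock 8: out=0, reg = 0x17B5A

010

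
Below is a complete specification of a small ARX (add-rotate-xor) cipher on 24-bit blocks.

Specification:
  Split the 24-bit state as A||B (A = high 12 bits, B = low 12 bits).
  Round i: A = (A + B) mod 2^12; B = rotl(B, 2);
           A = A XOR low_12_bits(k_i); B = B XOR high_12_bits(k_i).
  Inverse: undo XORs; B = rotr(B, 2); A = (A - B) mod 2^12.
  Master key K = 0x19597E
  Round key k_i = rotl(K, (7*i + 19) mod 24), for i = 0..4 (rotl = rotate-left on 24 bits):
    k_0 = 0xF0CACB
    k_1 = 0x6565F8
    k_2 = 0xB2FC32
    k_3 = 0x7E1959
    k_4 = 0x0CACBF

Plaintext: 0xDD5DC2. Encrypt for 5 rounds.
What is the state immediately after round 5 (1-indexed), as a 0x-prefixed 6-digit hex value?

s_0 = plaintext = 0xDD5DC2
s_1 = Round(s_0, k_0) = 0x15C807
s_2 = Round(s_1, k_1) = 0xC9B648
s_3 = Round(s_2, k_2) = 0xED120E
s_4 = Round(s_3, k_3) = 0x986FD9
s_5 = Round(s_4, k_4) = 0x5E0FAD

0x5E0FAD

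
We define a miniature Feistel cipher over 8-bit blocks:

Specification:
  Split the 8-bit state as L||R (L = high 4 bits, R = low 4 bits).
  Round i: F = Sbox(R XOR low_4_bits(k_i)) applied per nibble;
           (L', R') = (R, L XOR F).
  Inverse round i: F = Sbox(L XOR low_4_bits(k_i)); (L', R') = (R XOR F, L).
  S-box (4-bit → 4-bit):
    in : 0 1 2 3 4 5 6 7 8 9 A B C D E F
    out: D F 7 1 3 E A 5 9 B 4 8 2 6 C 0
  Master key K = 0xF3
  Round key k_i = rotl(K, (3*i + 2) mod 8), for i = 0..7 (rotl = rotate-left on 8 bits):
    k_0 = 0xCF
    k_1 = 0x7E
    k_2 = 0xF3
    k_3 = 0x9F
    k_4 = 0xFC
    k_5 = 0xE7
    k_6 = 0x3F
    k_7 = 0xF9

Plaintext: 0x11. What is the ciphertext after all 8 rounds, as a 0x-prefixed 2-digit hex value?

0x33

s_0 = plaintext = 0x11
s_1 = Round(s_0, k_0) = 0x1D
s_2 = Round(s_1, k_1) = 0xD0
s_3 = Round(s_2, k_2) = 0x0C
s_4 = Round(s_3, k_3) = 0xC1
s_5 = Round(s_4, k_4) = 0x1A
s_6 = Round(s_5, k_5) = 0xA7
s_7 = Round(s_6, k_6) = 0x73
s_8 = Round(s_7, k_7) = 0x33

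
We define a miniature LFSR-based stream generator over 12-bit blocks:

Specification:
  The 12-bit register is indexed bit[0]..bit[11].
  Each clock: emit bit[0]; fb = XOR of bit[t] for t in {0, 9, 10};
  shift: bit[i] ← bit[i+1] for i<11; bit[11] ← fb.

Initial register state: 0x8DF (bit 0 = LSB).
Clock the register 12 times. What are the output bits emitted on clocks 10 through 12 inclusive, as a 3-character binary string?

reg_0 = 0x8DF
clock 1: out=1, reg = 0xC6F
clock 2: out=1, reg = 0x637
clock 3: out=1, reg = 0xB1B
clock 4: out=1, reg = 0x58D
clock 5: out=1, reg = 0x2C6
clock 6: out=0, reg = 0x963
clock 7: out=1, reg = 0xCB1
clock 8: out=1, reg = 0x658
clock 9: out=0, reg = 0x32C
clock 10: out=0, reg = 0x996
clock 11: out=0, reg = 0x4CB
clock 12: out=1, reg = 0x265

001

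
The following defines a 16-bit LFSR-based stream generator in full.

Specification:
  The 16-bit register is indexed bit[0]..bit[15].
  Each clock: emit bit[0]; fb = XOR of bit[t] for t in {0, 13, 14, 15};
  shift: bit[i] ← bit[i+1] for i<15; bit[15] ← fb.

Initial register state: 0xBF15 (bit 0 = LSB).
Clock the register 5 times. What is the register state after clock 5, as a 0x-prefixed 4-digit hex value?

0x2DF8

reg_0 = 0xBF15
clock 1: out=1, reg = 0xDF8A
clock 2: out=0, reg = 0x6FC5
clock 3: out=1, reg = 0xB7E2
clock 4: out=0, reg = 0x5BF1
clock 5: out=1, reg = 0x2DF8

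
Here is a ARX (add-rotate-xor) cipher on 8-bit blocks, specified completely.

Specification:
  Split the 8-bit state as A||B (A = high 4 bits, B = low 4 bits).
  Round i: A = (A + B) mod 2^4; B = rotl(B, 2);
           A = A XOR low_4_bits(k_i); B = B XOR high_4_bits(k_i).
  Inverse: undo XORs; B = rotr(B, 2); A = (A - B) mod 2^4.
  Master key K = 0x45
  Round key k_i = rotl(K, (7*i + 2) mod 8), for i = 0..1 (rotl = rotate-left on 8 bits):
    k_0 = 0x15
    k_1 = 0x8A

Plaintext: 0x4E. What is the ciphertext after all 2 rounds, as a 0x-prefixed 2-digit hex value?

s_0 = plaintext = 0x4E
s_1 = Round(s_0, k_0) = 0x7A
s_2 = Round(s_1, k_1) = 0xB2

0xB2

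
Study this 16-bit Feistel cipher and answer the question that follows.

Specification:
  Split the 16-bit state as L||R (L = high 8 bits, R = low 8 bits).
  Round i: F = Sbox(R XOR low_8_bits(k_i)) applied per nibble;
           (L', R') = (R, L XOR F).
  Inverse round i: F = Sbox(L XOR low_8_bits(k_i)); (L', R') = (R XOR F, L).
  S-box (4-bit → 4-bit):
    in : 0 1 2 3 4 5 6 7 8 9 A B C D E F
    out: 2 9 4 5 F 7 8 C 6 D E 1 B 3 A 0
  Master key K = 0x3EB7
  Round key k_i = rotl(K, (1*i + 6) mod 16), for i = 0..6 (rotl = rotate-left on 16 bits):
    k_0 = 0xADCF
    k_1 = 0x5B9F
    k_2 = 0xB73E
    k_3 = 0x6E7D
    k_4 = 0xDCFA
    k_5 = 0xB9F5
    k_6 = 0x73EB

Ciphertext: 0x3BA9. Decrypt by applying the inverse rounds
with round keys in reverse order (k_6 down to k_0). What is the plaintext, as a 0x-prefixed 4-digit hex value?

s_0 = ciphertext = 0x3BA9
s_1 = InvRound(s_0, k_6) = 0x9B3B
s_2 = InvRound(s_1, k_5) = 0xB19B
s_3 = InvRound(s_2, k_4) = 0x6AB1
s_4 = InvRound(s_3, k_3) = 0x2D6A
s_5 = InvRound(s_4, k_2) = 0xFF2D
s_6 = InvRound(s_5, k_1) = 0xAFFF
s_7 = InvRound(s_6, k_0) = 0x7DAF

0x7DAF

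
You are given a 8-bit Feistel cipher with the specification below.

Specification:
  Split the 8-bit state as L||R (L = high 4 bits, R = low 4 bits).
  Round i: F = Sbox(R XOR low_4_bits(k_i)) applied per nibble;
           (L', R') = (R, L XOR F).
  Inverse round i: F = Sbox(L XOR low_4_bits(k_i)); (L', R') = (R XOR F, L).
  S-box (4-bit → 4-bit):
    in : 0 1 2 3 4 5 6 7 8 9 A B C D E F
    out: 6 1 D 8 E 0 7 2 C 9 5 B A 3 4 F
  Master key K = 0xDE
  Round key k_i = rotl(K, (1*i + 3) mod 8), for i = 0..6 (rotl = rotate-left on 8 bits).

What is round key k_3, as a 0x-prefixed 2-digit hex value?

0xB7

K = 0xDE
k_0 = rotl(K, (1*0+3) mod 8) = rotl(K, 3) = 0xF6
k_1 = rotl(K, (1*1+3) mod 8) = rotl(K, 4) = 0xED
k_2 = rotl(K, (1*2+3) mod 8) = rotl(K, 5) = 0xDB
k_3 = rotl(K, (1*3+3) mod 8) = rotl(K, 6) = 0xB7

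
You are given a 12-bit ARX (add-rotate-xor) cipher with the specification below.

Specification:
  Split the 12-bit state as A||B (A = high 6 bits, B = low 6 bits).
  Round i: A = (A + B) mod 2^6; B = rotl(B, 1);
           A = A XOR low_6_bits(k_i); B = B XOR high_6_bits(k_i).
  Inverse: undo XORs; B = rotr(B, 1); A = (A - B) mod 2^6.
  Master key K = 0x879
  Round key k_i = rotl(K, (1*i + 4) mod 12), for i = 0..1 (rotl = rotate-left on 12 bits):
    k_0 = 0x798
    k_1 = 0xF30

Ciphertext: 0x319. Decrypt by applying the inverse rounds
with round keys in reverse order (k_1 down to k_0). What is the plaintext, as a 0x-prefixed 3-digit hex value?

s_0 = ciphertext = 0x319
s_1 = InvRound(s_0, k_1) = 0x2B2
s_2 = InvRound(s_1, k_0) = 0xF16

0xF16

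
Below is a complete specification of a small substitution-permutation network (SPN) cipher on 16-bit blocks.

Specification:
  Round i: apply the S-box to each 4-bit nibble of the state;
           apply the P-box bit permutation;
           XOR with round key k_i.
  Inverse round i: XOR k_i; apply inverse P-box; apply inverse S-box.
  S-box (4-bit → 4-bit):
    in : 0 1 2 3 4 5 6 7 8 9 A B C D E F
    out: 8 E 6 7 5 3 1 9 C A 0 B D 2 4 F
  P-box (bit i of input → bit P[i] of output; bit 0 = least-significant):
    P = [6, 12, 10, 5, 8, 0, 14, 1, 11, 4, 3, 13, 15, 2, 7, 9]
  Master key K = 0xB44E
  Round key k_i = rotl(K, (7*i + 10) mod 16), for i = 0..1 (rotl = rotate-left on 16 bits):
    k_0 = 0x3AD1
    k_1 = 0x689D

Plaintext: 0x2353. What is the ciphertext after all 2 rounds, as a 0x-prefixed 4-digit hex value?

s_0 = plaintext = 0x2353
s_1 = Round(s_0, k_0) = 0x270C
s_2 = Round(s_1, k_1) = 0x447B

0x447B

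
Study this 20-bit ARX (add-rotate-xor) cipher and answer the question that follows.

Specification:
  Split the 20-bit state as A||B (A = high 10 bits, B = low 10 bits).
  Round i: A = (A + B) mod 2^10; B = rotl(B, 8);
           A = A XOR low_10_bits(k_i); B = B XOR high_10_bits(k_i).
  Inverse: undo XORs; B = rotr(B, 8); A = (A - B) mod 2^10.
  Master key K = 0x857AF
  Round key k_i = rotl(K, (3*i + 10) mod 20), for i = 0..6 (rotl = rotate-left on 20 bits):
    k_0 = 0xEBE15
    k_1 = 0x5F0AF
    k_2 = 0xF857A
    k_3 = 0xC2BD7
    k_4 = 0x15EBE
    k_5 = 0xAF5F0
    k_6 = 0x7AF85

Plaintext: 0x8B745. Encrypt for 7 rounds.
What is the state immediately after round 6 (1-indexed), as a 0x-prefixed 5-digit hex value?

s_0 = plaintext = 0x8B745
s_1 = Round(s_0, k_0) = 0xD9E7E
s_2 = Round(s_1, k_1) = 0x52BE3
s_3 = Round(s_2, k_2) = 0x15C19
s_4 = Round(s_3, k_3) = 0xE9E0C
s_5 = Round(s_4, k_4) = 0xC34D4
s_6 = Round(s_5, k_5) = 0x84688
s_7 = Round(s_6, k_6) = 0xC7149

0x84688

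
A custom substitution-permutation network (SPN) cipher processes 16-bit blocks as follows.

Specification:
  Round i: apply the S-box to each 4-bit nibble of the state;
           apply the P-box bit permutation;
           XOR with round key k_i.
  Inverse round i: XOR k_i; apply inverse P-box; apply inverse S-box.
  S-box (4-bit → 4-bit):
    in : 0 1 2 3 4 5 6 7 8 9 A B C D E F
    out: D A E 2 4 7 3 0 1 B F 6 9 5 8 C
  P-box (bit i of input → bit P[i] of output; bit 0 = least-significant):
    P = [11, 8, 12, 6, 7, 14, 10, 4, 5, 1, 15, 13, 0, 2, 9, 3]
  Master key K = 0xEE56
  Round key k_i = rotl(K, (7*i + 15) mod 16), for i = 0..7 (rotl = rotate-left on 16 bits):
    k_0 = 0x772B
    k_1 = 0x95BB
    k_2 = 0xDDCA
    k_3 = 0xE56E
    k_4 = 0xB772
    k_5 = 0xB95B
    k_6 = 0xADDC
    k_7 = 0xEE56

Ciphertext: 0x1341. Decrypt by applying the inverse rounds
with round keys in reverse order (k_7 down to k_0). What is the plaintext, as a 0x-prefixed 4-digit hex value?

s_0 = ciphertext = 0x1341
s_1 = InvRound(s_0, k_7) = 0x6225
s_2 = InvRound(s_1, k_6) = 0x0DA9
s_3 = InvRound(s_2, k_5) = 0x7A0F
s_4 = InvRound(s_3, k_4) = 0x9D29
s_5 = InvRound(s_4, k_3) = 0x6130
s_6 = InvRound(s_5, k_2) = 0xEA00
s_7 = InvRound(s_6, k_1) = 0x09A5
s_8 = InvRound(s_7, k_0) = 0x215D

0x215D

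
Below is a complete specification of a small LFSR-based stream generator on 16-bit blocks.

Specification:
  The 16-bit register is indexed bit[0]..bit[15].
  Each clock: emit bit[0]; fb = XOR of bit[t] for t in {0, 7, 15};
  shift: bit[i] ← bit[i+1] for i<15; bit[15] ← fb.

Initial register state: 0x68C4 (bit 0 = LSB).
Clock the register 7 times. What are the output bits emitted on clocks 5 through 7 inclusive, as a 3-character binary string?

001

reg_0 = 0x68C4
clock 1: out=0, reg = 0xB462
clock 2: out=0, reg = 0xDA31
clock 3: out=1, reg = 0x6D18
clock 4: out=0, reg = 0x368C
clock 5: out=0, reg = 0x9B46
clock 6: out=0, reg = 0xCDA3
clock 7: out=1, reg = 0xE6D1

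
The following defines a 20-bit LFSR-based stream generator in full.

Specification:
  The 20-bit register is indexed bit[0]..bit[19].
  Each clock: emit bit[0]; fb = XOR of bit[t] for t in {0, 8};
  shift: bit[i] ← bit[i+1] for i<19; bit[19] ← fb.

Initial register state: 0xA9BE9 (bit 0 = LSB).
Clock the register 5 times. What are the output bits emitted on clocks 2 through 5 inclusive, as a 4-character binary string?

reg_0 = 0xA9BE9
clock 1: out=1, reg = 0x54DF4
clock 2: out=0, reg = 0xAA6FA
clock 3: out=0, reg = 0x5537D
clock 4: out=1, reg = 0x2A9BE
clock 5: out=0, reg = 0x954DF

0010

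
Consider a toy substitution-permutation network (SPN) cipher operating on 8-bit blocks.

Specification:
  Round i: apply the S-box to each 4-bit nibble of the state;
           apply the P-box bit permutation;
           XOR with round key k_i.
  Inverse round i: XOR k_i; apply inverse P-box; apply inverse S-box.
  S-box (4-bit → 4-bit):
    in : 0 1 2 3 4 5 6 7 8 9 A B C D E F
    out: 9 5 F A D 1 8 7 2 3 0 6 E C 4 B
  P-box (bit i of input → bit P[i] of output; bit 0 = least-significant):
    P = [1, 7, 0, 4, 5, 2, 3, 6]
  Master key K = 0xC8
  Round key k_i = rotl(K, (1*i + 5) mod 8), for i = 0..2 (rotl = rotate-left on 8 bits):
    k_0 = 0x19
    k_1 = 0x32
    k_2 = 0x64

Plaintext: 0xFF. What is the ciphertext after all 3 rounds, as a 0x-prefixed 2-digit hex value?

s_0 = plaintext = 0xFF
s_1 = Round(s_0, k_0) = 0xEF
s_2 = Round(s_1, k_1) = 0xA8
s_3 = Round(s_2, k_2) = 0xE4

0xE4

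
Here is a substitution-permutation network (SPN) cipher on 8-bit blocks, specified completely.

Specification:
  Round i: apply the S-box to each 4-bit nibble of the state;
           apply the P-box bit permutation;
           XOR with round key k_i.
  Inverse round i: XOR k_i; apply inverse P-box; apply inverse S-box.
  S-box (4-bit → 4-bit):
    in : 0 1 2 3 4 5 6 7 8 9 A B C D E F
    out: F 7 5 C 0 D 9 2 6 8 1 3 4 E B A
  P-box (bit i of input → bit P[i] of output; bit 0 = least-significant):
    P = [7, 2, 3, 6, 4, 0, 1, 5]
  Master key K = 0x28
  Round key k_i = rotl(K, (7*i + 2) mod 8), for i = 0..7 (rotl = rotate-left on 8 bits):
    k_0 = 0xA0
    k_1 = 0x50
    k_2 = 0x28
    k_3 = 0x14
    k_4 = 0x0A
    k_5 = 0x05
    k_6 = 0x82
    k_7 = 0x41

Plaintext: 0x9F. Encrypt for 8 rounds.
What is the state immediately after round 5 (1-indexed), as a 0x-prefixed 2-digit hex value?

0x13

s_0 = plaintext = 0x9F
s_1 = Round(s_0, k_0) = 0xC4
s_2 = Round(s_1, k_1) = 0x52
s_3 = Round(s_2, k_2) = 0x92
s_4 = Round(s_3, k_3) = 0xBC
s_5 = Round(s_4, k_4) = 0x13
s_6 = Round(s_5, k_5) = 0x5E
s_7 = Round(s_6, k_6) = 0x74
s_8 = Round(s_7, k_7) = 0x40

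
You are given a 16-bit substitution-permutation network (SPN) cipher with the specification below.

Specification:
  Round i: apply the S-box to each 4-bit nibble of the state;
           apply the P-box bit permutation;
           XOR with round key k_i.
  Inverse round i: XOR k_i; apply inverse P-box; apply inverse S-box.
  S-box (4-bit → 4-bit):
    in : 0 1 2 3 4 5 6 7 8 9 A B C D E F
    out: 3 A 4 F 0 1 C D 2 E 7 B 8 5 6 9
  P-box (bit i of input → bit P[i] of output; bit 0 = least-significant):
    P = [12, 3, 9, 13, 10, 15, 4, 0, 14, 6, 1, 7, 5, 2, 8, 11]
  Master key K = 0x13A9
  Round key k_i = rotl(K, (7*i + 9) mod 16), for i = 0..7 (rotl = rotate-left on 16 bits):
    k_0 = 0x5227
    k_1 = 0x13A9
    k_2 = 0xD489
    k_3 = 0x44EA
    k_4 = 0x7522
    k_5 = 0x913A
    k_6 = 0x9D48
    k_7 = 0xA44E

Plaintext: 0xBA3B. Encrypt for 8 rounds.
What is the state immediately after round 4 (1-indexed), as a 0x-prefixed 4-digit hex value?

s_0 = plaintext = 0xBA3B
s_1 = Round(s_0, k_0) = 0xAE58
s_2 = Round(s_1, k_1) = 0x16C7
s_3 = Round(s_2, k_2) = 0xEE0E
s_4 = Round(s_3, k_3) = 0xC3A4
s_5 = Round(s_4, k_4) = 0xB9F0
s_6 = Round(s_5, k_5) = 0x8DD5
s_7 = Round(s_6, k_6) = 0xC95E
s_8 = Round(s_7, k_7) = 0xAA84

0xC3A4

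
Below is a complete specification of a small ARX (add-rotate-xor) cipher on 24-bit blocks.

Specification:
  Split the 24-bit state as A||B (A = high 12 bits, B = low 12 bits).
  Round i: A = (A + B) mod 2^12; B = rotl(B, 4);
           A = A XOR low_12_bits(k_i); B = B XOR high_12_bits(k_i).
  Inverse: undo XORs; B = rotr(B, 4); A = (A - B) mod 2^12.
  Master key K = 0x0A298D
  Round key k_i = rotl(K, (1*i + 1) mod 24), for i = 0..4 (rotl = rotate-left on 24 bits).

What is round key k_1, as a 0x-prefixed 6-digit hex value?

K = 0x0A298D
k_0 = rotl(K, (1*0+1) mod 24) = rotl(K, 1) = 0x14531A
k_1 = rotl(K, (1*1+1) mod 24) = rotl(K, 2) = 0x28A634

0x28A634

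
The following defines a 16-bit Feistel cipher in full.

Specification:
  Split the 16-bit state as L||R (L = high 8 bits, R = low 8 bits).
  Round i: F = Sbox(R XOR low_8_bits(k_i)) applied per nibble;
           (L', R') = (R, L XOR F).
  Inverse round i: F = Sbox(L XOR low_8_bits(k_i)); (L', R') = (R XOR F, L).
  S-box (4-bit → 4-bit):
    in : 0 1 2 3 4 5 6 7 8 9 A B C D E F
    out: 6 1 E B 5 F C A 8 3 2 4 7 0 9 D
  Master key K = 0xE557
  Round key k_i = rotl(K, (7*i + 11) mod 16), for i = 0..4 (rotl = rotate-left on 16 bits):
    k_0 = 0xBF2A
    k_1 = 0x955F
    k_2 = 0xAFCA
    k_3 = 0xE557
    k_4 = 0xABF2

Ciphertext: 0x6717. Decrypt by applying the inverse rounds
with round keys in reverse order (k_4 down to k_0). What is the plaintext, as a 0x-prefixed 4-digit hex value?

0x9FDB

s_0 = ciphertext = 0x6717
s_1 = InvRound(s_0, k_4) = 0x2867
s_2 = InvRound(s_1, k_3) = 0xCA28
s_3 = InvRound(s_2, k_2) = 0x4ECA
s_4 = InvRound(s_3, k_1) = 0xDB4E
s_5 = InvRound(s_4, k_0) = 0x9FDB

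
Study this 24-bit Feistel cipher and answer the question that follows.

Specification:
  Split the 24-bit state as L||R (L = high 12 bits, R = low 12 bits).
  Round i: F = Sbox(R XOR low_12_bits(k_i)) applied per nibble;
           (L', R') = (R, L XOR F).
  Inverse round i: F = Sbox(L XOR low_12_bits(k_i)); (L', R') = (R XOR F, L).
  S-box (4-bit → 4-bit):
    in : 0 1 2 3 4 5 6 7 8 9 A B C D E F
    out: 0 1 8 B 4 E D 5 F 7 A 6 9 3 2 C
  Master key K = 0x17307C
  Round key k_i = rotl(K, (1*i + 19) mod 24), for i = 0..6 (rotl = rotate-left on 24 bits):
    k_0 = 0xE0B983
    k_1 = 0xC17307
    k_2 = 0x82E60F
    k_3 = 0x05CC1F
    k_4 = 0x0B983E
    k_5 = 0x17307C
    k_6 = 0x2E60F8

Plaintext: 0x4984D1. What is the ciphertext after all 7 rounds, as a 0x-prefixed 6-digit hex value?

0x92432C

s_0 = plaintext = 0x4984D1
s_1 = Round(s_0, k_0) = 0x4D1770
s_2 = Round(s_1, k_1) = 0x770084
s_3 = Round(s_2, k_2) = 0x084A86
s_4 = Round(s_3, k_3) = 0xA86DF3
s_5 = Round(s_4, k_4) = 0xDF3415
s_6 = Round(s_5, k_5) = 0x415924
s_7 = Round(s_6, k_6) = 0x92432C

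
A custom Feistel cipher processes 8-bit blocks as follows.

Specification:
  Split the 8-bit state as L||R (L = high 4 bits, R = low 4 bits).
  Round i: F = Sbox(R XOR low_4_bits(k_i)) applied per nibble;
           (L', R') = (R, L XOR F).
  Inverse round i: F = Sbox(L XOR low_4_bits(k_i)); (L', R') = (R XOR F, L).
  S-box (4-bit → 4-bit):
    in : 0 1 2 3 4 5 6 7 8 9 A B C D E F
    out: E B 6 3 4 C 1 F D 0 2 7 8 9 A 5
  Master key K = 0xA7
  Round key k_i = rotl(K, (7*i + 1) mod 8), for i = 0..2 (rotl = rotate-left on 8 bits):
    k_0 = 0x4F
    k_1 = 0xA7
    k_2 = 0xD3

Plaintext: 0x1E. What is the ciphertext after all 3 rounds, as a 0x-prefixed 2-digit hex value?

s_0 = plaintext = 0x1E
s_1 = Round(s_0, k_0) = 0xEA
s_2 = Round(s_1, k_1) = 0xA7
s_3 = Round(s_2, k_2) = 0x7E

0x7E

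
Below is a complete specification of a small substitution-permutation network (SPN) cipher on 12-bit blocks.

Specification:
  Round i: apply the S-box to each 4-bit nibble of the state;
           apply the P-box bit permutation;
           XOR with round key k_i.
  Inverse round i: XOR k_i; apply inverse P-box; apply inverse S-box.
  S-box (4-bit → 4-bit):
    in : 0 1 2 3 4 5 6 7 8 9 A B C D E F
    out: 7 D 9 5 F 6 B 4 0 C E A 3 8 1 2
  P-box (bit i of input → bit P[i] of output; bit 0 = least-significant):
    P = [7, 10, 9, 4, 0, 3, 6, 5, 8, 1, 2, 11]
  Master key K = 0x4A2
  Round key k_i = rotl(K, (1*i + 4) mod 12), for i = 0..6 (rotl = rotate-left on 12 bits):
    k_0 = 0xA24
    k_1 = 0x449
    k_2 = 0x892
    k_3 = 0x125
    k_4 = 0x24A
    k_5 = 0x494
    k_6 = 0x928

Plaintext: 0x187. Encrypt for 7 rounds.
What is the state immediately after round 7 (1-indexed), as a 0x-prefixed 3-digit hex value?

0xF59

s_0 = plaintext = 0x187
s_1 = Round(s_0, k_0) = 0x120
s_2 = Round(s_1, k_1) = 0xBEC
s_3 = Round(s_2, k_2) = 0x411
s_4 = Round(s_3, k_3) = 0xAD2
s_5 = Round(s_4, k_4) = 0xAFC
s_6 = Round(s_5, k_5) = 0x81A
s_7 = Round(s_6, k_6) = 0xF59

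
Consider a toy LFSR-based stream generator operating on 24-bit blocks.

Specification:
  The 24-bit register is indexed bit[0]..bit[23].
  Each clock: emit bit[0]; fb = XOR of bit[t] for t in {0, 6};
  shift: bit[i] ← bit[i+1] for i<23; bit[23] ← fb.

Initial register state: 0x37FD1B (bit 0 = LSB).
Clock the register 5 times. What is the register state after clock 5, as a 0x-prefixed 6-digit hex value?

reg_0 = 0x37FD1B
clock 1: out=1, reg = 0x9BFE8D
clock 2: out=1, reg = 0xCDFF46
clock 3: out=0, reg = 0xE6FFA3
clock 4: out=1, reg = 0xF37FD1
clock 5: out=1, reg = 0x79BFE8

0x79BFE8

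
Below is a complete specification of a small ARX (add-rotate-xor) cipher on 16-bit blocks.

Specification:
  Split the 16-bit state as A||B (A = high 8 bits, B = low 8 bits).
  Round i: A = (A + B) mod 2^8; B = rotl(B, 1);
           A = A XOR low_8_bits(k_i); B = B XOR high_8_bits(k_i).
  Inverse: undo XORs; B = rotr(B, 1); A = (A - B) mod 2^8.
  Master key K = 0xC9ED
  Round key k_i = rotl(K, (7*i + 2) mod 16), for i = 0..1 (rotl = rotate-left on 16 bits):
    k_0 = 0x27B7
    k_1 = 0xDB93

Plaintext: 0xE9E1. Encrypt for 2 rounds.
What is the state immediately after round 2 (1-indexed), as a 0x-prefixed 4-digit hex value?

0xF212

s_0 = plaintext = 0xE9E1
s_1 = Round(s_0, k_0) = 0x7DE4
s_2 = Round(s_1, k_1) = 0xF212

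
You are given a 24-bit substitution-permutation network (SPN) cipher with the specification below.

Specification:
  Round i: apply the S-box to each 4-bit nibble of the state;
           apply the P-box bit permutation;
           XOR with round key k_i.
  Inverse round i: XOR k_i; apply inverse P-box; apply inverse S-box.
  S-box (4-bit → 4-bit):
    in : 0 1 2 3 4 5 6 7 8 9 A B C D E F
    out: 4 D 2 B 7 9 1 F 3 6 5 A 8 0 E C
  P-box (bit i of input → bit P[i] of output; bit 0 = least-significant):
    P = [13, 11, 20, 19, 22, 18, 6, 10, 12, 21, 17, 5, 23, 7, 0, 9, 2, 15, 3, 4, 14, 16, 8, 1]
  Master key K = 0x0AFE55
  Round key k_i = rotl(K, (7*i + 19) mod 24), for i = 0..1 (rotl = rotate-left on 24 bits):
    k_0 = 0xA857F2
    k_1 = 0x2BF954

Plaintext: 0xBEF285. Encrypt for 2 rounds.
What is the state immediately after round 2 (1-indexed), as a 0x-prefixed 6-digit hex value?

0x3FE723

s_0 = plaintext = 0xBEF285
s_1 = Round(s_0, k_0) = 0xC5F5E9
s_2 = Round(s_1, k_1) = 0x3FE723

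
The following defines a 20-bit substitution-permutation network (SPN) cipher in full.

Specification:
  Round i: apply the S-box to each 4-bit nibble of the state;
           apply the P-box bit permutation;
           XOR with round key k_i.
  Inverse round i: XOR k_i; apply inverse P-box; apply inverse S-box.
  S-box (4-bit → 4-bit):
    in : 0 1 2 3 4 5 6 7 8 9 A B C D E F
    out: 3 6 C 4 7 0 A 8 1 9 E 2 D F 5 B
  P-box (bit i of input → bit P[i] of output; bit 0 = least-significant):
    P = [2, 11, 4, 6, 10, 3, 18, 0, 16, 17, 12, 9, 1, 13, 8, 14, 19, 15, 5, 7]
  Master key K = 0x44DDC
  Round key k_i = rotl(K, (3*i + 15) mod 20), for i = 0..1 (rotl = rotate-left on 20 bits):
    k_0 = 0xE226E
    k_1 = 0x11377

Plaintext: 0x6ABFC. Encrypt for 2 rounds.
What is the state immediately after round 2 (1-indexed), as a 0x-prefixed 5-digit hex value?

0x950CD

s_0 = plaintext = 0x6ABFC
s_1 = Round(s_0, k_0) = 0xCC7B3
s_2 = Round(s_1, k_1) = 0x950CD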